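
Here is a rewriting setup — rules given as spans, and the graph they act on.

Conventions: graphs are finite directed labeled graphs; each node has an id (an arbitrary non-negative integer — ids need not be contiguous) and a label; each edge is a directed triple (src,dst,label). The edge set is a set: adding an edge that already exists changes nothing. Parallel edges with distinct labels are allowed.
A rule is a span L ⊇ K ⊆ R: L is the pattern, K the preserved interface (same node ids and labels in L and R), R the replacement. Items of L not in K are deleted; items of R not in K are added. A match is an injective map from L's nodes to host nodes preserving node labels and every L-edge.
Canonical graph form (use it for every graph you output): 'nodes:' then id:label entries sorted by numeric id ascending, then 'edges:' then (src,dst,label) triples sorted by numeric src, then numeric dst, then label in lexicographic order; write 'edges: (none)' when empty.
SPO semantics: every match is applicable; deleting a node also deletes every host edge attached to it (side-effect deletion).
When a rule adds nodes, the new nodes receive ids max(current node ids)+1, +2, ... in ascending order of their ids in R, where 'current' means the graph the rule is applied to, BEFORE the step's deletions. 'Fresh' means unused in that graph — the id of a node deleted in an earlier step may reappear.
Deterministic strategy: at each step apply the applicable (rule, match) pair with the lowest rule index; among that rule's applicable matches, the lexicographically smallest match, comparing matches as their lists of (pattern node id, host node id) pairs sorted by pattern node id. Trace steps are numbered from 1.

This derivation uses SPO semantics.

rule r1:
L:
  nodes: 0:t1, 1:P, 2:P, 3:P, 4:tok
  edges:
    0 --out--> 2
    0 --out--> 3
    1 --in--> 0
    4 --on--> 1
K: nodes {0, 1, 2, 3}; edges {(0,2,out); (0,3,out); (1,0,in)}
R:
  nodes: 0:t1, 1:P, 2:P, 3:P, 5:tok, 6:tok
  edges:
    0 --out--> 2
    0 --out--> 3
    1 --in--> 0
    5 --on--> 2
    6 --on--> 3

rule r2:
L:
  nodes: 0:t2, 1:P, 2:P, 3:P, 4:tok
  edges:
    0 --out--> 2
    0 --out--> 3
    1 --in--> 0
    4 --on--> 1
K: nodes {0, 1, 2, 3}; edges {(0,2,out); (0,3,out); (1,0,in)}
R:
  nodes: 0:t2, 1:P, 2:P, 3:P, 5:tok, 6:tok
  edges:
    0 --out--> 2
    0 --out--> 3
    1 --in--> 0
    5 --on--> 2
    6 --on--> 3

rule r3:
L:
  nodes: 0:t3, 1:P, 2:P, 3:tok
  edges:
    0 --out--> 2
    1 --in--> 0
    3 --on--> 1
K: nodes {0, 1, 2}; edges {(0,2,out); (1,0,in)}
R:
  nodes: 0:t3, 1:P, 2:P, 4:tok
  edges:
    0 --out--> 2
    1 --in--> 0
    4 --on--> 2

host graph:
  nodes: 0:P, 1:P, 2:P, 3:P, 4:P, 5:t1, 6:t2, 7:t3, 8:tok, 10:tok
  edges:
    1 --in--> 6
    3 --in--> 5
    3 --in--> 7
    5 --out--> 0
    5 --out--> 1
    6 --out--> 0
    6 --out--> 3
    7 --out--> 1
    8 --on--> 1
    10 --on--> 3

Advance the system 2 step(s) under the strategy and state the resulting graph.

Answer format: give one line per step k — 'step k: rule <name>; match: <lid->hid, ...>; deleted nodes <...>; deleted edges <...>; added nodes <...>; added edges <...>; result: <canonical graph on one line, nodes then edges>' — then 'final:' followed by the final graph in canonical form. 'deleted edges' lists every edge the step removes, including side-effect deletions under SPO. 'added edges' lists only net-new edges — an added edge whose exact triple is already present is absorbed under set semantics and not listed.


step 1: rule r1; match: 0->5, 1->3, 2->0, 3->1, 4->10; deleted nodes 10; deleted edges (10,3,on); added nodes 11, 12; added edges (11,0,on); (12,1,on); result: nodes: 0:P, 1:P, 2:P, 3:P, 4:P, 5:t1, 6:t2, 7:t3, 8:tok, 11:tok, 12:tok edges: (1,6,in); (3,5,in); (3,7,in); (5,0,out); (5,1,out); (6,0,out); (6,3,out); (7,1,out); (8,1,on); (11,0,on); (12,1,on)
step 2: rule r2; match: 0->6, 1->1, 2->0, 3->3, 4->8; deleted nodes 8; deleted edges (8,1,on); added nodes 13, 14; added edges (13,0,on); (14,3,on); result: nodes: 0:P, 1:P, 2:P, 3:P, 4:P, 5:t1, 6:t2, 7:t3, 11:tok, 12:tok, 13:tok, 14:tok edges: (1,6,in); (3,5,in); (3,7,in); (5,0,out); (5,1,out); (6,0,out); (6,3,out); (7,1,out); (11,0,on); (12,1,on); (13,0,on); (14,3,on)
final:
nodes: 0:P, 1:P, 2:P, 3:P, 4:P, 5:t1, 6:t2, 7:t3, 11:tok, 12:tok, 13:tok, 14:tok
edges: (1,6,in); (3,5,in); (3,7,in); (5,0,out); (5,1,out); (6,0,out); (6,3,out); (7,1,out); (11,0,on); (12,1,on); (13,0,on); (14,3,on)


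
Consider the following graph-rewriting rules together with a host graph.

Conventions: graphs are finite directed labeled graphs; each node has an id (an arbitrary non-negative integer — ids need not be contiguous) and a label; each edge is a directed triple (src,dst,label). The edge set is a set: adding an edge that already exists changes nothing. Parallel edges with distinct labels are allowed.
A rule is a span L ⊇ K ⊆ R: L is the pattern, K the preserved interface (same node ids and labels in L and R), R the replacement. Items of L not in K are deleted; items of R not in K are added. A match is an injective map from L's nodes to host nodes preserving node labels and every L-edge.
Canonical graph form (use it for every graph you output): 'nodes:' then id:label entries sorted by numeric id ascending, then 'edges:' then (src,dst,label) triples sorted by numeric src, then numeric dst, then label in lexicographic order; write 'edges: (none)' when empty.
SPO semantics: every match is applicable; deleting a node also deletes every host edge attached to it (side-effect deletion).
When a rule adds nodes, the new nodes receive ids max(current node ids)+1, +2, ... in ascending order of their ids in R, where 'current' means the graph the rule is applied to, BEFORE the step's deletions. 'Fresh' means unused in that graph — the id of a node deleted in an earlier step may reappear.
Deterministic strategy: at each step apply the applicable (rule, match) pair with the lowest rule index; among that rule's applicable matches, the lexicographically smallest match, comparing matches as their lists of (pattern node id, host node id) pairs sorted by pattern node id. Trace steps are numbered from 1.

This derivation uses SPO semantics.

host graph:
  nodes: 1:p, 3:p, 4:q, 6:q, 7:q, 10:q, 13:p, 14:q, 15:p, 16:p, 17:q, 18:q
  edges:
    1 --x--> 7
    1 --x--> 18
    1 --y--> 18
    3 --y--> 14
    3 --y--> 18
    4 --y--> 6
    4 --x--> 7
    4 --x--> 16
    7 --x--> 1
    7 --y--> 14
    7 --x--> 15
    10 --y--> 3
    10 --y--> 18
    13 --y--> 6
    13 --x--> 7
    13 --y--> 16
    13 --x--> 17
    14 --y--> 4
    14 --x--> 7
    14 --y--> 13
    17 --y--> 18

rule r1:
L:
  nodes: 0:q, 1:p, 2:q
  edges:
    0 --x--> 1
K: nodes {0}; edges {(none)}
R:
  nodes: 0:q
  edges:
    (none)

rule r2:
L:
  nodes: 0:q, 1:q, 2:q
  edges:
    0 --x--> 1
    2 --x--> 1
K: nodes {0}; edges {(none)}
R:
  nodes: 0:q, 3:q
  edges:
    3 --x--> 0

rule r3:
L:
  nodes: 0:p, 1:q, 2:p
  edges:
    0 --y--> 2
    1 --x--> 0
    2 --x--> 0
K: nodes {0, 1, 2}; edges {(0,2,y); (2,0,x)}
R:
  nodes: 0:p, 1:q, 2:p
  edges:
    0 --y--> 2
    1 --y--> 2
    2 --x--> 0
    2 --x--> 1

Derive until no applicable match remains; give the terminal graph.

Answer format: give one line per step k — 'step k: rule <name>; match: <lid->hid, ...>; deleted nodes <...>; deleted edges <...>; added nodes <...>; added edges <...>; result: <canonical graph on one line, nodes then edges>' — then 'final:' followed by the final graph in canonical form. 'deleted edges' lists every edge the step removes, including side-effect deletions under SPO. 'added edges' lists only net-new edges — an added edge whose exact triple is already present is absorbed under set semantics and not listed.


step 1: rule r1; match: 0->4, 1->16, 2->6; deleted nodes 6, 16; deleted edges (4,6,y); (4,16,x); (13,6,y); (13,16,y); added nodes (none); added edges (none); result: nodes: 1:p, 3:p, 4:q, 7:q, 10:q, 13:p, 14:q, 15:p, 17:q, 18:q edges: (1,7,x); (1,18,x); (1,18,y); (3,14,y); (3,18,y); (4,7,x); (7,1,x); (7,14,y); (7,15,x); (10,3,y); (10,18,y); (13,7,x); (13,17,x); (14,4,y); (14,7,x); (14,13,y); (17,18,y)
step 2: rule r1; match: 0->7, 1->1, 2->4; deleted nodes 1, 4; deleted edges (1,7,x); (1,18,x); (1,18,y); (4,7,x); (7,1,x); (14,4,y); added nodes (none); added edges (none); result: nodes: 3:p, 7:q, 10:q, 13:p, 14:q, 15:p, 17:q, 18:q edges: (3,14,y); (3,18,y); (7,14,y); (7,15,x); (10,3,y); (10,18,y); (13,7,x); (13,17,x); (14,7,x); (14,13,y); (17,18,y)
step 3: rule r1; match: 0->7, 1->15, 2->10; deleted nodes 10, 15; deleted edges (7,15,x); (10,3,y); (10,18,y); added nodes (none); added edges (none); result: nodes: 3:p, 7:q, 13:p, 14:q, 17:q, 18:q edges: (3,14,y); (3,18,y); (7,14,y); (13,7,x); (13,17,x); (14,7,x); (14,13,y); (17,18,y)
final:
nodes: 3:p, 7:q, 13:p, 14:q, 17:q, 18:q
edges: (3,14,y); (3,18,y); (7,14,y); (13,7,x); (13,17,x); (14,7,x); (14,13,y); (17,18,y)


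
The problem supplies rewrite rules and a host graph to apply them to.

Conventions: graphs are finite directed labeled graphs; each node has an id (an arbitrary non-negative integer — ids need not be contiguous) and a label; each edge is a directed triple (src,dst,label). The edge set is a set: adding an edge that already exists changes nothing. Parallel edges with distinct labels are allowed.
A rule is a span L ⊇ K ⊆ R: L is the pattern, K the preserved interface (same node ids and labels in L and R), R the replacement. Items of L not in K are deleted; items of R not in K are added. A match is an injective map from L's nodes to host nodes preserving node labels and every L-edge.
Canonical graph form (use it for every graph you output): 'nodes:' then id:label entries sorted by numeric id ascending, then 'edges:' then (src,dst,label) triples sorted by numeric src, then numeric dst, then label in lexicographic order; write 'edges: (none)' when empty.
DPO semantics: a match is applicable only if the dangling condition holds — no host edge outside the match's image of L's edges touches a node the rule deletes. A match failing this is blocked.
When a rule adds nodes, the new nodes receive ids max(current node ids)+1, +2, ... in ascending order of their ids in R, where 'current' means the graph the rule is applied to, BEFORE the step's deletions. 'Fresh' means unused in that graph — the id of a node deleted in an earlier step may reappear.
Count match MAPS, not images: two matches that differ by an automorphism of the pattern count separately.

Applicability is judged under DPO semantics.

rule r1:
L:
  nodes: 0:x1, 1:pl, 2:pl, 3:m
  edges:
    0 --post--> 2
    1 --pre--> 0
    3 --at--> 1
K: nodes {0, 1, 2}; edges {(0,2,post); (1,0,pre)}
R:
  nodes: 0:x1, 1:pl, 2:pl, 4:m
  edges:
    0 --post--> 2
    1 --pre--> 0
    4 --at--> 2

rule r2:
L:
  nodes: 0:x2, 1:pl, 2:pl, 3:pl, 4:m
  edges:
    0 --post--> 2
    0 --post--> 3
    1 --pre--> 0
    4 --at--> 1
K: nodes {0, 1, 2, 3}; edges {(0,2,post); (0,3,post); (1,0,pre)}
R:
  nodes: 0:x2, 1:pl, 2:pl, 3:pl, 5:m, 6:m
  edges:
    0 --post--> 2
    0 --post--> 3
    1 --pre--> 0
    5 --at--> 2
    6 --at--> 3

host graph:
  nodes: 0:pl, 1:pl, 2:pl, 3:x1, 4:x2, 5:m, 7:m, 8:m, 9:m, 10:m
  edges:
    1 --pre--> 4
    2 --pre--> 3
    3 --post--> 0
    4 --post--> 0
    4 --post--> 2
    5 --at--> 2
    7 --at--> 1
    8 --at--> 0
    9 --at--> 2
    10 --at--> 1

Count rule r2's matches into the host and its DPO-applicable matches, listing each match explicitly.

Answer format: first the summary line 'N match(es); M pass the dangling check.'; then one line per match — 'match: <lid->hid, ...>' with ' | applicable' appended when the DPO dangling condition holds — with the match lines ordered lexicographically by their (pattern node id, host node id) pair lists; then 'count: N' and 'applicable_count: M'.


4 match(es); 4 pass the dangling check.
match: 0->4, 1->1, 2->0, 3->2, 4->7 | applicable
match: 0->4, 1->1, 2->0, 3->2, 4->10 | applicable
match: 0->4, 1->1, 2->2, 3->0, 4->7 | applicable
match: 0->4, 1->1, 2->2, 3->0, 4->10 | applicable
count: 4
applicable_count: 4


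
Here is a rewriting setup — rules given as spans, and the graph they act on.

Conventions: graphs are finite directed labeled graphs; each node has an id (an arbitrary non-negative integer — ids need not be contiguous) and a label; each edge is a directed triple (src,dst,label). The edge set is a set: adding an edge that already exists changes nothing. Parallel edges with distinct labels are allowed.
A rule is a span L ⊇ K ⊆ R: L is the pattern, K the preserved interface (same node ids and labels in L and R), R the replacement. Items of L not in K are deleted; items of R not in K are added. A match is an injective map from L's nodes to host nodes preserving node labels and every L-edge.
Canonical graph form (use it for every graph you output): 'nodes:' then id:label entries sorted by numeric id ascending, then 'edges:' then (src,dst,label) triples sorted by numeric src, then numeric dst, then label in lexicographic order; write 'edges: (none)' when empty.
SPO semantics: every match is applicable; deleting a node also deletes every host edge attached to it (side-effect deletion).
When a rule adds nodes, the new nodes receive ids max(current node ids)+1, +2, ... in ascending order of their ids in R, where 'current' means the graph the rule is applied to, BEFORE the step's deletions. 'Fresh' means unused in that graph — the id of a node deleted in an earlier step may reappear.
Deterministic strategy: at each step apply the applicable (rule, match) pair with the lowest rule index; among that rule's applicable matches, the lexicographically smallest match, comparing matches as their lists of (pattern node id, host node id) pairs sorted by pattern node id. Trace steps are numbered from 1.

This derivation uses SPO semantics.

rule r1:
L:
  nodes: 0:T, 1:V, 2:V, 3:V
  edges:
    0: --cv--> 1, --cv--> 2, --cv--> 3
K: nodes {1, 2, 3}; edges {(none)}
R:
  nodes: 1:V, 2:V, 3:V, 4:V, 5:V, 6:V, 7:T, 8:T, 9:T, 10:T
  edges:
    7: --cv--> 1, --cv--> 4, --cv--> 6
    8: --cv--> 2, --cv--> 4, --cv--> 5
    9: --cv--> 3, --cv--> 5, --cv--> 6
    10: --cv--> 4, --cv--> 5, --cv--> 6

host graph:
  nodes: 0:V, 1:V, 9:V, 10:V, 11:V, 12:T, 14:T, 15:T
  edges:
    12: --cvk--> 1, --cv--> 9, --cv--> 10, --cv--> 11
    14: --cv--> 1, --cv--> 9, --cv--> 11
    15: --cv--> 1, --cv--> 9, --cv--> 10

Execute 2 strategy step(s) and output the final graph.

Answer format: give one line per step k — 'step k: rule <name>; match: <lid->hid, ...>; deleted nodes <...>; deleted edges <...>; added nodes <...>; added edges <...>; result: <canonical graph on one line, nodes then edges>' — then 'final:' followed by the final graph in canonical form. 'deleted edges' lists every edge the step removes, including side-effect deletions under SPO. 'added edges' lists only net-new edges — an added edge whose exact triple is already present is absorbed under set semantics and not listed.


step 1: rule r1; match: 0->12, 1->9, 2->10, 3->11; deleted nodes 12; deleted edges (12,1,cvk); (12,9,cv); (12,10,cv); (12,11,cv); added nodes 16, 17, 18, 19, 20, 21, 22; added edges (19,9,cv); (19,16,cv); (19,18,cv); (20,10,cv); (20,16,cv); (20,17,cv); (21,11,cv); (21,17,cv); (21,18,cv); (22,16,cv); (22,17,cv); (22,18,cv); result: nodes: 0:V, 1:V, 9:V, 10:V, 11:V, 14:T, 15:T, 16:V, 17:V, 18:V, 19:T, 20:T, 21:T, 22:T edges: (14,1,cv); (14,9,cv); (14,11,cv); (15,1,cv); (15,9,cv); (15,10,cv); (19,9,cv); (19,16,cv); (19,18,cv); (20,10,cv); (20,16,cv); (20,17,cv); (21,11,cv); (21,17,cv); (21,18,cv); (22,16,cv); (22,17,cv); (22,18,cv)
step 2: rule r1; match: 0->14, 1->1, 2->9, 3->11; deleted nodes 14; deleted edges (14,1,cv); (14,9,cv); (14,11,cv); added nodes 23, 24, 25, 26, 27, 28, 29; added edges (26,1,cv); (26,23,cv); (26,25,cv); (27,9,cv); (27,23,cv); (27,24,cv); (28,11,cv); (28,24,cv); (28,25,cv); (29,23,cv); (29,24,cv); (29,25,cv); result: nodes: 0:V, 1:V, 9:V, 10:V, 11:V, 15:T, 16:V, 17:V, 18:V, 19:T, 20:T, 21:T, 22:T, 23:V, 24:V, 25:V, 26:T, 27:T, 28:T, 29:T edges: (15,1,cv); (15,9,cv); (15,10,cv); (19,9,cv); (19,16,cv); (19,18,cv); (20,10,cv); (20,16,cv); (20,17,cv); (21,11,cv); (21,17,cv); (21,18,cv); (22,16,cv); (22,17,cv); (22,18,cv); (26,1,cv); (26,23,cv); (26,25,cv); (27,9,cv); (27,23,cv); (27,24,cv); (28,11,cv); (28,24,cv); (28,25,cv); (29,23,cv); (29,24,cv); (29,25,cv)
final:
nodes: 0:V, 1:V, 9:V, 10:V, 11:V, 15:T, 16:V, 17:V, 18:V, 19:T, 20:T, 21:T, 22:T, 23:V, 24:V, 25:V, 26:T, 27:T, 28:T, 29:T
edges: (15,1,cv); (15,9,cv); (15,10,cv); (19,9,cv); (19,16,cv); (19,18,cv); (20,10,cv); (20,16,cv); (20,17,cv); (21,11,cv); (21,17,cv); (21,18,cv); (22,16,cv); (22,17,cv); (22,18,cv); (26,1,cv); (26,23,cv); (26,25,cv); (27,9,cv); (27,23,cv); (27,24,cv); (28,11,cv); (28,24,cv); (28,25,cv); (29,23,cv); (29,24,cv); (29,25,cv)


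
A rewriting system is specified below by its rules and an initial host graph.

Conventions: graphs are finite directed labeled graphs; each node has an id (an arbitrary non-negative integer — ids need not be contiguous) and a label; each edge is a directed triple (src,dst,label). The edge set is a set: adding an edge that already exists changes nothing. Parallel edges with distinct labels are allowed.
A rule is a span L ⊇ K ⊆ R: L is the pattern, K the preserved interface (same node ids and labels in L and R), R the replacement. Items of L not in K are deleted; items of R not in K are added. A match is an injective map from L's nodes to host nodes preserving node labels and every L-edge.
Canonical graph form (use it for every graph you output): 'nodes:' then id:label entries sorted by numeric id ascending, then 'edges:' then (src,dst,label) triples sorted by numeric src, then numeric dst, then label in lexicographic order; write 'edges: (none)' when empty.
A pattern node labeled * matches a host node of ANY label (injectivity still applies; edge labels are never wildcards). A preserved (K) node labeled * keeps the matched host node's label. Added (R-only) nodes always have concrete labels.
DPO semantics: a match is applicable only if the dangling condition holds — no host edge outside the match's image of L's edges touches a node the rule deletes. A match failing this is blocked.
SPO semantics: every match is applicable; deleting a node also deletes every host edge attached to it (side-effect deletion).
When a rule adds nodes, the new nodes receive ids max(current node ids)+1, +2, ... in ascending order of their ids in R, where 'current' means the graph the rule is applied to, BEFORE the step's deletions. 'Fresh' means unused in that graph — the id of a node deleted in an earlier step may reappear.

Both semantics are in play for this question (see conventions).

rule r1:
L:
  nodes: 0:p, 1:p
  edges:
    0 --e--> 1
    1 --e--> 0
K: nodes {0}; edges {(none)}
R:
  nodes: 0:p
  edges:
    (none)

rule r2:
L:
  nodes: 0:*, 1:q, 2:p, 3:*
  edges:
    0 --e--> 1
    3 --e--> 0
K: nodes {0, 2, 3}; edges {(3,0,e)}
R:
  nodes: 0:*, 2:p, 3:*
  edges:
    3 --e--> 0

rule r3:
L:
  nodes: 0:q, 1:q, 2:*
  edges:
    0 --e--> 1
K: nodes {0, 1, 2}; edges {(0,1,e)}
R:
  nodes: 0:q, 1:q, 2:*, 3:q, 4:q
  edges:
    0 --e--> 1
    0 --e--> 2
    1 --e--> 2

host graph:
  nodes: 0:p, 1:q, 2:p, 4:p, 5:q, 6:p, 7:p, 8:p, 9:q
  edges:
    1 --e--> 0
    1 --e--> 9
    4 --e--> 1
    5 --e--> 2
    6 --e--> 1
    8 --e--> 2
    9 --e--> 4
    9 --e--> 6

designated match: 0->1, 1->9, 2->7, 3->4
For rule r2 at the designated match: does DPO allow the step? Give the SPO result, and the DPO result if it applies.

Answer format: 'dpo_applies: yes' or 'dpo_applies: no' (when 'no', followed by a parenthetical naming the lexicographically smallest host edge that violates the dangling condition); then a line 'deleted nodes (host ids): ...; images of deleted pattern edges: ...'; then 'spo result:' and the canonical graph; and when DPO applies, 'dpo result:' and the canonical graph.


dpo_applies: no
(the rule deletes node 9, which keeps host edge (9,4,e) outside the match image — the dangling condition fails, DPO blocks; SPO proceeds and side-deletes such edges)
deleted nodes (host ids): 9; images of deleted pattern edges: (1,9,e)
spo result:
nodes: 0:p, 1:q, 2:p, 4:p, 5:q, 6:p, 7:p, 8:p
edges: (1,0,e); (4,1,e); (5,2,e); (6,1,e); (8,2,e)


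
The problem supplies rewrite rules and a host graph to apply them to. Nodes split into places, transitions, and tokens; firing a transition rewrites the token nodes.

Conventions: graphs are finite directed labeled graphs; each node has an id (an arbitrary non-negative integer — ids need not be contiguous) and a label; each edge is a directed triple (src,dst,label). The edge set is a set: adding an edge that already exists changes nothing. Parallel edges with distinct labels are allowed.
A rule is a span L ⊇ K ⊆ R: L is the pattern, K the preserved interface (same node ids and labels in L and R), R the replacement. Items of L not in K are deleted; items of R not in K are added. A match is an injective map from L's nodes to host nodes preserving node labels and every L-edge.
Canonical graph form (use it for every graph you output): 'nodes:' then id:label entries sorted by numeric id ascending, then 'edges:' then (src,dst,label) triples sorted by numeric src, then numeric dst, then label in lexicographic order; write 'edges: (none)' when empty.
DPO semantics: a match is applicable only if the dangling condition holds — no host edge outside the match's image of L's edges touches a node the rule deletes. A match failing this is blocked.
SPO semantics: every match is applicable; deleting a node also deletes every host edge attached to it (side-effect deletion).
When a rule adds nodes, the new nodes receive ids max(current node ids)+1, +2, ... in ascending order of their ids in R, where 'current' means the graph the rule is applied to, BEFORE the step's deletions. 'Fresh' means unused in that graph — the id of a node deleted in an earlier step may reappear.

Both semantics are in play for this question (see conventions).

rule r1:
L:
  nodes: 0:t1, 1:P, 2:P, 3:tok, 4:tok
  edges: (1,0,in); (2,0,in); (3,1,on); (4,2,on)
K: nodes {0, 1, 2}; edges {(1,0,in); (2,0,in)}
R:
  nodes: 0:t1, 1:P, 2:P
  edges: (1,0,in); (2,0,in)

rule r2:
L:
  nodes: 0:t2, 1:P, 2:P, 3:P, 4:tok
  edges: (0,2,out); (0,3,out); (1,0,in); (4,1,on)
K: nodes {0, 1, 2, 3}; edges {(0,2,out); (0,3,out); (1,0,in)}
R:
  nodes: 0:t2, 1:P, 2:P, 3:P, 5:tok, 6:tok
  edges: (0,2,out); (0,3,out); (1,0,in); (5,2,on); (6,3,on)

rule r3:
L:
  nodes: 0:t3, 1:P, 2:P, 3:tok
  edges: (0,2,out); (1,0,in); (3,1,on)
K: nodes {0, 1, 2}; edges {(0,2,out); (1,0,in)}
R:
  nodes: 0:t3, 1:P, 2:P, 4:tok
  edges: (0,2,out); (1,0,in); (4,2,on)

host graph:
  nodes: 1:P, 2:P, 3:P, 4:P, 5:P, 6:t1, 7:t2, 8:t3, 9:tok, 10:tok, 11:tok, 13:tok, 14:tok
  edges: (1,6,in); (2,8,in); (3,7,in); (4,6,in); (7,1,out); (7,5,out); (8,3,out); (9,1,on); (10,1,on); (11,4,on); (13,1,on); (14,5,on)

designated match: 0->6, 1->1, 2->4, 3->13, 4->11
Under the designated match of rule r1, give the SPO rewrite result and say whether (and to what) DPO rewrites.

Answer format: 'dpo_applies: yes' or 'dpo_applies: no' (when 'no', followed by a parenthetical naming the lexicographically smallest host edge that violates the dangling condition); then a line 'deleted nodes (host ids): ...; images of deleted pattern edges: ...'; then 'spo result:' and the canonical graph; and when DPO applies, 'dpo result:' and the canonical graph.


dpo_applies: yes
deleted nodes (host ids): 11, 13; images of deleted pattern edges: (11,4,on); (13,1,on)
spo result:
nodes: 1:P, 2:P, 3:P, 4:P, 5:P, 6:t1, 7:t2, 8:t3, 9:tok, 10:tok, 14:tok
edges: (1,6,in); (2,8,in); (3,7,in); (4,6,in); (7,1,out); (7,5,out); (8,3,out); (9,1,on); (10,1,on); (14,5,on)
dpo result:
nodes: 1:P, 2:P, 3:P, 4:P, 5:P, 6:t1, 7:t2, 8:t3, 9:tok, 10:tok, 14:tok
edges: (1,6,in); (2,8,in); (3,7,in); (4,6,in); (7,1,out); (7,5,out); (8,3,out); (9,1,on); (10,1,on); (14,5,on)


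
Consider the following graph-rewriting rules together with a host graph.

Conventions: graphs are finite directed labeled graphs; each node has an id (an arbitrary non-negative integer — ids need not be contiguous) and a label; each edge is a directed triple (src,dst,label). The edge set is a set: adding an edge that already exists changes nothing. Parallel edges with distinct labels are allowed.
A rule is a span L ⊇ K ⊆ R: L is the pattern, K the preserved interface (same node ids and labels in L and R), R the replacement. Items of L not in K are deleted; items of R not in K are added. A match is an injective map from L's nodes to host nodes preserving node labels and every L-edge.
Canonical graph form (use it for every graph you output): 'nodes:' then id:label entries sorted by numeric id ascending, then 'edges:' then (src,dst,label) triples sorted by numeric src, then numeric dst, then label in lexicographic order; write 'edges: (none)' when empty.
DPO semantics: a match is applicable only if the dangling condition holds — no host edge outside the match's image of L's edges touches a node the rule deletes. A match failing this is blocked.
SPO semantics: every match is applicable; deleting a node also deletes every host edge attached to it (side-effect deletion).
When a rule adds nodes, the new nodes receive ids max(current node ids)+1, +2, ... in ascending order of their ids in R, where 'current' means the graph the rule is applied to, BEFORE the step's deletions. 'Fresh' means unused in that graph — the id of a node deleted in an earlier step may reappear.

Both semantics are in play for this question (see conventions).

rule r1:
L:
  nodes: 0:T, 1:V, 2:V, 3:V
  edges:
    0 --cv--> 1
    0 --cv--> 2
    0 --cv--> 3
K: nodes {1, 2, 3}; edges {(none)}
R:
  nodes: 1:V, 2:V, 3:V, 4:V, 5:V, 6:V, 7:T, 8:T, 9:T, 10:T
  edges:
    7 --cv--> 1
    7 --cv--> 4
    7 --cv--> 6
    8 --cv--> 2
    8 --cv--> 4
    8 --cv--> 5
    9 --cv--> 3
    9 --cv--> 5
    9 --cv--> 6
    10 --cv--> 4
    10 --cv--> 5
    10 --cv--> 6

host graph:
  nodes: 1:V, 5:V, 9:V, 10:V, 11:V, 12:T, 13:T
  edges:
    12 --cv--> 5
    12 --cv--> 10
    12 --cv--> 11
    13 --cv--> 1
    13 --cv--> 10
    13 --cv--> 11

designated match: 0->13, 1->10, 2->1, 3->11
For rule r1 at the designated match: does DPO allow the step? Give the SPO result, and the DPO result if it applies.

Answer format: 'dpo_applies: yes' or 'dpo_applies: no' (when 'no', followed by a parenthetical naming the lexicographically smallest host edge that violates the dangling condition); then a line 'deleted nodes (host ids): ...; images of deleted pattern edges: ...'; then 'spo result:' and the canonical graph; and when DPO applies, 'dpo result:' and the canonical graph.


dpo_applies: yes
deleted nodes (host ids): 13; images of deleted pattern edges: (13,1,cv); (13,10,cv); (13,11,cv)
spo result:
nodes: 1:V, 5:V, 9:V, 10:V, 11:V, 12:T, 14:V, 15:V, 16:V, 17:T, 18:T, 19:T, 20:T
edges: (12,5,cv); (12,10,cv); (12,11,cv); (17,10,cv); (17,14,cv); (17,16,cv); (18,1,cv); (18,14,cv); (18,15,cv); (19,11,cv); (19,15,cv); (19,16,cv); (20,14,cv); (20,15,cv); (20,16,cv)
dpo result:
nodes: 1:V, 5:V, 9:V, 10:V, 11:V, 12:T, 14:V, 15:V, 16:V, 17:T, 18:T, 19:T, 20:T
edges: (12,5,cv); (12,10,cv); (12,11,cv); (17,10,cv); (17,14,cv); (17,16,cv); (18,1,cv); (18,14,cv); (18,15,cv); (19,11,cv); (19,15,cv); (19,16,cv); (20,14,cv); (20,15,cv); (20,16,cv)


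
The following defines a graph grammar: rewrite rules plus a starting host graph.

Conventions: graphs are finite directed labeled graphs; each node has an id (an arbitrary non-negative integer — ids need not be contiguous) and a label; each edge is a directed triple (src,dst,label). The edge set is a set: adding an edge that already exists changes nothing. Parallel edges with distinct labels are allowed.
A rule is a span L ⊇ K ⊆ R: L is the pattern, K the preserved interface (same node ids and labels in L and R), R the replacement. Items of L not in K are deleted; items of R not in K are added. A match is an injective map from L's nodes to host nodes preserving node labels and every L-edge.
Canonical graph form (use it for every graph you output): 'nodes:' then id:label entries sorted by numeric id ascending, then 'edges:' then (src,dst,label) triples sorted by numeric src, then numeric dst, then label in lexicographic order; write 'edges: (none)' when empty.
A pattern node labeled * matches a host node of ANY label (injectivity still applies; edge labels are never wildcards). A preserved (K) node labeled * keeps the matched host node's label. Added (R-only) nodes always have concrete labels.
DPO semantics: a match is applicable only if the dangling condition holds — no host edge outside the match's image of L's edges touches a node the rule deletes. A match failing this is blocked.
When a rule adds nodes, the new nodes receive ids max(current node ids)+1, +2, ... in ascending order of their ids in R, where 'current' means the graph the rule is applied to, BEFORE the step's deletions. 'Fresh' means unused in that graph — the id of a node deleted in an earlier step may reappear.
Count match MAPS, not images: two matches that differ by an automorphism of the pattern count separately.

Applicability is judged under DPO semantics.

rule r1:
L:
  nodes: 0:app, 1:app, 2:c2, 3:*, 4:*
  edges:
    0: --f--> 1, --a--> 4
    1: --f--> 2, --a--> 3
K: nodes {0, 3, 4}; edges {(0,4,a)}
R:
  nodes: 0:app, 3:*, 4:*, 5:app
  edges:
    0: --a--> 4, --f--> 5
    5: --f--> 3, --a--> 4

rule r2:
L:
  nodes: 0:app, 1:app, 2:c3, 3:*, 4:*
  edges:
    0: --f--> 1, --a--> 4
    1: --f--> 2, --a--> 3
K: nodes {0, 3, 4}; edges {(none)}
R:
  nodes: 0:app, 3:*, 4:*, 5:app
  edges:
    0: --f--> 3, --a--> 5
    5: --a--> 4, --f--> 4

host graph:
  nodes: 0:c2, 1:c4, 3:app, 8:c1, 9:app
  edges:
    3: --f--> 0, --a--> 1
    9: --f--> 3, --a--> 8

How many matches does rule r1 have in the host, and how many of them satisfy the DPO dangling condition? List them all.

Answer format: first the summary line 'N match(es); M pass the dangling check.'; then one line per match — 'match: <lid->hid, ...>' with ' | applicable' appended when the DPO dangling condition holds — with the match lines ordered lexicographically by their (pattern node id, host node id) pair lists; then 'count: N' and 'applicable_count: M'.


1 match(es); 1 pass the dangling check.
match: 0->9, 1->3, 2->0, 3->1, 4->8 | applicable
count: 1
applicable_count: 1


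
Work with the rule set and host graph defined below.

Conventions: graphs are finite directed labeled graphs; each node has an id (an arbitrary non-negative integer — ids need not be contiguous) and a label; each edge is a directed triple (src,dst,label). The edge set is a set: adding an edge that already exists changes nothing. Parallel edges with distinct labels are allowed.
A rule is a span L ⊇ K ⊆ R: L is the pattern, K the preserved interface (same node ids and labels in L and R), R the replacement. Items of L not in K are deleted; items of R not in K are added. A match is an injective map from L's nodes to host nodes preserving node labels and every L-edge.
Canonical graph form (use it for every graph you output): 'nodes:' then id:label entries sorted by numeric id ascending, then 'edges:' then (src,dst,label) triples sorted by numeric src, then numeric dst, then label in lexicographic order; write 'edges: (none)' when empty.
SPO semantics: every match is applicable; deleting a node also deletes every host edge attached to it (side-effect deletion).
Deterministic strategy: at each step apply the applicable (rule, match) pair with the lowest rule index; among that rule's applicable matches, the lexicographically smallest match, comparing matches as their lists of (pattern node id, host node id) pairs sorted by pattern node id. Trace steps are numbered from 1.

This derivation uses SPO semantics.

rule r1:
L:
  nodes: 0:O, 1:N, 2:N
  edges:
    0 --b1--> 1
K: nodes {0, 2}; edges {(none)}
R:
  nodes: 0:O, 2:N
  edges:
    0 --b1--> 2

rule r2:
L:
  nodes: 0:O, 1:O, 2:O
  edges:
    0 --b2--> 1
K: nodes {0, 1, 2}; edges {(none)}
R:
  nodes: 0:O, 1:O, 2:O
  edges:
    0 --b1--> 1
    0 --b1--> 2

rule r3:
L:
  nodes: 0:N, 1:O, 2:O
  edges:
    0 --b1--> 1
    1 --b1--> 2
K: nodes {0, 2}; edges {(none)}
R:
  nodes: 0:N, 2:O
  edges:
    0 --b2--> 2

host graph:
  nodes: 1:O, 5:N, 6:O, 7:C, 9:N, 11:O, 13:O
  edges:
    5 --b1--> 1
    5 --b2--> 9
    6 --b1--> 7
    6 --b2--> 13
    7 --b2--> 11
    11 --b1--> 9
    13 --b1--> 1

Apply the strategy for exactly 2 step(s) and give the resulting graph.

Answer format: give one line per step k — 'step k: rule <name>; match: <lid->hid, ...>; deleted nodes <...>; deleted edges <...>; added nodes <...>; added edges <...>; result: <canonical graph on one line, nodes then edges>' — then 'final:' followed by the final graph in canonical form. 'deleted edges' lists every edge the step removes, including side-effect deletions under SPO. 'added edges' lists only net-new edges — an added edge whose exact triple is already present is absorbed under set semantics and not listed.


step 1: rule r1; match: 0->11, 1->9, 2->5; deleted nodes 9; deleted edges (5,9,b2); (11,9,b1); added nodes (none); added edges (11,5,b1); result: nodes: 1:O, 5:N, 6:O, 7:C, 11:O, 13:O edges: (5,1,b1); (6,7,b1); (6,13,b2); (7,11,b2); (11,5,b1); (13,1,b1)
step 2: rule r2; match: 0->6, 1->13, 2->1; deleted nodes (none); deleted edges (6,13,b2); added nodes (none); added edges (6,1,b1); (6,13,b1); result: nodes: 1:O, 5:N, 6:O, 7:C, 11:O, 13:O edges: (5,1,b1); (6,1,b1); (6,7,b1); (6,13,b1); (7,11,b2); (11,5,b1); (13,1,b1)
final:
nodes: 1:O, 5:N, 6:O, 7:C, 11:O, 13:O
edges: (5,1,b1); (6,1,b1); (6,7,b1); (6,13,b1); (7,11,b2); (11,5,b1); (13,1,b1)


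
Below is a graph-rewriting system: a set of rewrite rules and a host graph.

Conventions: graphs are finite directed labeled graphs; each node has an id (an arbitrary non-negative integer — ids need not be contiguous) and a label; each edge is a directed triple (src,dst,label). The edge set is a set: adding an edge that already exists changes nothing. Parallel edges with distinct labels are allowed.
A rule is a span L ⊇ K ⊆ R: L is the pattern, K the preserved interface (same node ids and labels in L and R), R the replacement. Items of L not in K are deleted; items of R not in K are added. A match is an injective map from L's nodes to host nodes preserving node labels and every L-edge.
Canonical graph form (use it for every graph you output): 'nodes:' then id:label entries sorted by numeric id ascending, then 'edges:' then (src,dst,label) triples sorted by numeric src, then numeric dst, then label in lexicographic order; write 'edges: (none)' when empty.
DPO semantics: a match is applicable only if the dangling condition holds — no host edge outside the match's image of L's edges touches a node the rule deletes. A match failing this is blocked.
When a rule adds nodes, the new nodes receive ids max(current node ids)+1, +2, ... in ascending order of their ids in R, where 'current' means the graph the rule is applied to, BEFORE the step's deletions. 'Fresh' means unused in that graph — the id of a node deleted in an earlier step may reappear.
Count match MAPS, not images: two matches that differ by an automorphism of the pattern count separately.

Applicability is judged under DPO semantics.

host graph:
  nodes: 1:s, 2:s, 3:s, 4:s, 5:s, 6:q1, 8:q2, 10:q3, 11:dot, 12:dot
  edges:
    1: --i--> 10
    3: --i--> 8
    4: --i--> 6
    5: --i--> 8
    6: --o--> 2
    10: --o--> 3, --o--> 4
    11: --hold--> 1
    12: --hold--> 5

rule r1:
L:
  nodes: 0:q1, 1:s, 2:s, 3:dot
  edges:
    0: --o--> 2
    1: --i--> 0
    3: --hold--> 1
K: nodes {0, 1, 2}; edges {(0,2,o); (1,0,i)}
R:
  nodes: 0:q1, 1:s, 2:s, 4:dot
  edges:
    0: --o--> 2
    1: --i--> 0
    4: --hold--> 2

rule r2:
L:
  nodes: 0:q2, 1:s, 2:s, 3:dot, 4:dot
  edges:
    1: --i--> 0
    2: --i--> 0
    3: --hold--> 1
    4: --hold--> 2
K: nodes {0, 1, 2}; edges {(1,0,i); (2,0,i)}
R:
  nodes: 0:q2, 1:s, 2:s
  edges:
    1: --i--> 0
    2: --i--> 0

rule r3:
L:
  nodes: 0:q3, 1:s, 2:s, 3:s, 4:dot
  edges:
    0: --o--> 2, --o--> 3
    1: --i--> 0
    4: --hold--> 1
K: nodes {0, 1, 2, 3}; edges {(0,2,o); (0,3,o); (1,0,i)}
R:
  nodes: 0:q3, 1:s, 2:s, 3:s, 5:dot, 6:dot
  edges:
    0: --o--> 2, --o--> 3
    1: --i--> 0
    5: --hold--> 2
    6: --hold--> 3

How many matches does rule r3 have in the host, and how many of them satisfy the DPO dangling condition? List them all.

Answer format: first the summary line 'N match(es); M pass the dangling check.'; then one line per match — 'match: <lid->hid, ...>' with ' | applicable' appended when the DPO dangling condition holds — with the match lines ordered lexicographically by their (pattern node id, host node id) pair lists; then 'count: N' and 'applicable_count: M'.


2 match(es); 2 pass the dangling check.
match: 0->10, 1->1, 2->3, 3->4, 4->11 | applicable
match: 0->10, 1->1, 2->4, 3->3, 4->11 | applicable
count: 2
applicable_count: 2


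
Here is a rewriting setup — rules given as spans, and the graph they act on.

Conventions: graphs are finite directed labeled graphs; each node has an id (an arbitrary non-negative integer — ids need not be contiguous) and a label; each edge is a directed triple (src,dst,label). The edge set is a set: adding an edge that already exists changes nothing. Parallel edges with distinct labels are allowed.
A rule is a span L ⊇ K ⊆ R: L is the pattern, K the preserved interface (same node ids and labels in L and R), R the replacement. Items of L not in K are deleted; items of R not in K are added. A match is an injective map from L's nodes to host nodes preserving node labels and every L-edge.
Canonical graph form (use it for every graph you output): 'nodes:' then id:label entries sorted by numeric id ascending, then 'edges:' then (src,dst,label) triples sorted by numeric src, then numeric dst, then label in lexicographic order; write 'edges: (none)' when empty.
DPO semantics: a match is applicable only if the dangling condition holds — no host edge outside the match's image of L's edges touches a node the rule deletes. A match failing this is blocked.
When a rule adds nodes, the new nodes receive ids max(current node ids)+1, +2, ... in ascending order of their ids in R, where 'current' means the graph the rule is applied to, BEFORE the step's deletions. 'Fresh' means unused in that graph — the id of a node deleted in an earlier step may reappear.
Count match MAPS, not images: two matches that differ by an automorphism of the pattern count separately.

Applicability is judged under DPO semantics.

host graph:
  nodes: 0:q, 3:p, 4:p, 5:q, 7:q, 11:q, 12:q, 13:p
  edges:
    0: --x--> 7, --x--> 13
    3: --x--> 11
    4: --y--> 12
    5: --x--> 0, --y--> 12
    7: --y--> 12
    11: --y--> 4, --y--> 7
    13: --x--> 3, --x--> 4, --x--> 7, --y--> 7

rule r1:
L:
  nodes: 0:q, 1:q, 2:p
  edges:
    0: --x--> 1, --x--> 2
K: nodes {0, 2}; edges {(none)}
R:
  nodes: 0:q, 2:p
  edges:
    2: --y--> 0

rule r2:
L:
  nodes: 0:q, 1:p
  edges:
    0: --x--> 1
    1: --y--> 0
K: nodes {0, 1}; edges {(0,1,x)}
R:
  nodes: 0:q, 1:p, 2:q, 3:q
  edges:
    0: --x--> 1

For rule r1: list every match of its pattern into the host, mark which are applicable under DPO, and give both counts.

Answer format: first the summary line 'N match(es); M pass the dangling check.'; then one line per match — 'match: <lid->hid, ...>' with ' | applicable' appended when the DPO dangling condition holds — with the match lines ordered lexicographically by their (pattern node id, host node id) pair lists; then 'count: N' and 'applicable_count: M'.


1 match(es); 0 pass the dangling check.
match: 0->0, 1->7, 2->13
count: 1
applicable_count: 0


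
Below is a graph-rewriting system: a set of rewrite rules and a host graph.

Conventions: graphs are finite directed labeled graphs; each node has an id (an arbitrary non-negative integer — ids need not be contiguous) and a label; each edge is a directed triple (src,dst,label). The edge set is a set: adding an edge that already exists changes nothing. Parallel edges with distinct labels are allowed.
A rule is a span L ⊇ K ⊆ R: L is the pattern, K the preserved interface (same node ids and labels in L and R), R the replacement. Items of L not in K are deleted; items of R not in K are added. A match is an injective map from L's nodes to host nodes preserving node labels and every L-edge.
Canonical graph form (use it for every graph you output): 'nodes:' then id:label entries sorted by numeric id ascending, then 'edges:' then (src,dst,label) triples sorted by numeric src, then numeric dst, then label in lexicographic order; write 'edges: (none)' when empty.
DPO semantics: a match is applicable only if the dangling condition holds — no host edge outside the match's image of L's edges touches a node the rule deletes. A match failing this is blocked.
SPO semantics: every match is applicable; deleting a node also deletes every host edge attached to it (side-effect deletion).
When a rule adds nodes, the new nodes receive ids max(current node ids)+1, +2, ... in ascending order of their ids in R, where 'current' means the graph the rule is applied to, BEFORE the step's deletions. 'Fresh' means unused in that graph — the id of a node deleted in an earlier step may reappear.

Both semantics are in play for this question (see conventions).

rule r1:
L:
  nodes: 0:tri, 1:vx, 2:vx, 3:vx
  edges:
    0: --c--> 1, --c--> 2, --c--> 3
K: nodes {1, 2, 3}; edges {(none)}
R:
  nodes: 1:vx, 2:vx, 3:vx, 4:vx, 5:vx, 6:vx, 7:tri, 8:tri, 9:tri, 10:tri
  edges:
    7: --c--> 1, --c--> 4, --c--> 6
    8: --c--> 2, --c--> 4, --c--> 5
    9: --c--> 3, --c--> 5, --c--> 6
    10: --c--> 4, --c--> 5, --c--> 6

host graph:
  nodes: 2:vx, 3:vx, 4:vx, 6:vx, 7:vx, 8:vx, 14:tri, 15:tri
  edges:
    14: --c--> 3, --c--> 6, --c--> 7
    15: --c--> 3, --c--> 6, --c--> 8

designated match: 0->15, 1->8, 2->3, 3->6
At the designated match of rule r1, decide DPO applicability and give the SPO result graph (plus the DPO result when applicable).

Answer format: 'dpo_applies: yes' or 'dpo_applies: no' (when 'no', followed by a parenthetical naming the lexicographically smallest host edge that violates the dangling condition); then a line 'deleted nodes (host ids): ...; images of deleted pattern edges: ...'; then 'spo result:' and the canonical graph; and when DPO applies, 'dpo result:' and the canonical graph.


dpo_applies: yes
deleted nodes (host ids): 15; images of deleted pattern edges: (15,3,c); (15,6,c); (15,8,c)
spo result:
nodes: 2:vx, 3:vx, 4:vx, 6:vx, 7:vx, 8:vx, 14:tri, 16:vx, 17:vx, 18:vx, 19:tri, 20:tri, 21:tri, 22:tri
edges: (14,3,c); (14,6,c); (14,7,c); (19,8,c); (19,16,c); (19,18,c); (20,3,c); (20,16,c); (20,17,c); (21,6,c); (21,17,c); (21,18,c); (22,16,c); (22,17,c); (22,18,c)
dpo result:
nodes: 2:vx, 3:vx, 4:vx, 6:vx, 7:vx, 8:vx, 14:tri, 16:vx, 17:vx, 18:vx, 19:tri, 20:tri, 21:tri, 22:tri
edges: (14,3,c); (14,6,c); (14,7,c); (19,8,c); (19,16,c); (19,18,c); (20,3,c); (20,16,c); (20,17,c); (21,6,c); (21,17,c); (21,18,c); (22,16,c); (22,17,c); (22,18,c)
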